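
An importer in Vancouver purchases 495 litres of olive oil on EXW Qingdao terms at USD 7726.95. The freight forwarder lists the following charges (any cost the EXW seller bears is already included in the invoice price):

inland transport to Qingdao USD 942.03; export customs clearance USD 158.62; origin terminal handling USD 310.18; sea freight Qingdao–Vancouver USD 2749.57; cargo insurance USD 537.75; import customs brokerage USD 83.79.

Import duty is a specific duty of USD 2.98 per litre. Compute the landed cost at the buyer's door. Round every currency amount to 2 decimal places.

EXW: the seller makes goods available at their premises; the buyer bears all onward costs.
CIF value = EXW price + inland to port + export clearance + origin terminal + freight + insurance = 7726.95 + 942.03 + 158.62 + 310.18 + 2749.57 + 537.75 = 12425.10
Import duty = 495 × 2.98 = 1475.10
Buyer bears: inland to port 942.03 + export clearance 158.62 + origin terminal 310.18 + freight 2749.57 + insurance 537.75 + brokerage 83.79 + duty 1475.10 = 6257.04
Landed cost = invoice 7726.95 + 6257.04 = 13983.99

Total landed cost: USD 13983.99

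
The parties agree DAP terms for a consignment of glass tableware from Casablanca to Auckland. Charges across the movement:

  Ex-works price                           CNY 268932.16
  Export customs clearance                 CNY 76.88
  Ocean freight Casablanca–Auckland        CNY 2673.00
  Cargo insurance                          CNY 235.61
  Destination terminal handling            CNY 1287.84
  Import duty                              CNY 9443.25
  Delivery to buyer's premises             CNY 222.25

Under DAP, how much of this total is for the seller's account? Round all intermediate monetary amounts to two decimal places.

DAP: the seller bears all costs to the named destination except import duty and clearance.
Seller's account: goods 268932.16 + export clearance 76.88 + freight 2673.00 + insurance 235.61 + destination terminal 1287.84 + delivery 222.25 = 273427.74
Buyer's account: duty 9443.25 = 9443.25

Seller's account: CNY 273427.74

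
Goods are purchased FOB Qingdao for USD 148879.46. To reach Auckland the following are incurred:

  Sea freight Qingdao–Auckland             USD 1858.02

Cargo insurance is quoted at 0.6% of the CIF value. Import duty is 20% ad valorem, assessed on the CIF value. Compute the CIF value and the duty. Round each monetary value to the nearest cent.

CIF value: USD 151647.36; import duty: USD 30329.47

Let C be the CIF value. C = FOB price + freight + 0.6% × C
C − 0.6% × C = 148879.46 + 1858.02
0.994 × C = 150737.48
C = 150737.48 / 0.994 = 151647.36
Insurance premium = 0.6% × 151647.36 = 909.88
Import duty = 151647.36 × 20% = 30329.47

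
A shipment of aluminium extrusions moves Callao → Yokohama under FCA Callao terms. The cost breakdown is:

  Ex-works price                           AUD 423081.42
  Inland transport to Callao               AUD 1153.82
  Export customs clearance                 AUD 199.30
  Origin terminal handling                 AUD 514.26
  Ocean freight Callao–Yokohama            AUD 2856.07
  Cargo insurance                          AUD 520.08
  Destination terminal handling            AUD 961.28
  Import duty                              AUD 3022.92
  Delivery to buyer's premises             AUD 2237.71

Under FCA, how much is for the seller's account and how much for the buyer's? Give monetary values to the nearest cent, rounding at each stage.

FCA: the seller delivers export-cleared goods to the carrier; the buyer bears costs from that point.
Seller's account: goods 423081.42 + inland to port 1153.82 + export clearance 199.30 = 424434.54
Buyer's account: origin terminal 514.26 + freight 2856.07 + insurance 520.08 + destination terminal 961.28 + duty 3022.92 + delivery 2237.71 = 10112.32

Seller: AUD 424434.54; buyer: AUD 10112.32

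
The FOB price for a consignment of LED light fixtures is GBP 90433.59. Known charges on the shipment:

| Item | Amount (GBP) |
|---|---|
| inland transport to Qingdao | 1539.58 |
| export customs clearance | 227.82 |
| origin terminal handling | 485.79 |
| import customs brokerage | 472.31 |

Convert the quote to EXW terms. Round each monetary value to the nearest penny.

EXW price: GBP 88180.40

Not relevant to the conversion: brokerage — on the buyer under both terms; not part of either seller's price.
From FOB to EXW, the seller no longer bears: inland to port, export clearance, origin terminal.
EXW price = 90433.59 − 1539.58 − 227.82 − 485.79 = 88180.40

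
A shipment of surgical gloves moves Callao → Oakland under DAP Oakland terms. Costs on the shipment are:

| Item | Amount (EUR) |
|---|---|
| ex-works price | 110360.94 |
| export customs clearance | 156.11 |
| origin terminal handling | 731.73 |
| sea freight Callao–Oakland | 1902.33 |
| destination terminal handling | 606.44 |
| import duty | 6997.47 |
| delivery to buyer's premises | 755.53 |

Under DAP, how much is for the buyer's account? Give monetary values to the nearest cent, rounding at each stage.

DAP: the seller bears all costs to the named destination except import duty and clearance.
Seller's account: goods 110360.94 + export clearance 156.11 + origin terminal 731.73 + freight 1902.33 + destination terminal 606.44 + delivery 755.53 = 114513.08
Buyer's account: duty 6997.47 = 6997.47

Buyer's account: EUR 6997.47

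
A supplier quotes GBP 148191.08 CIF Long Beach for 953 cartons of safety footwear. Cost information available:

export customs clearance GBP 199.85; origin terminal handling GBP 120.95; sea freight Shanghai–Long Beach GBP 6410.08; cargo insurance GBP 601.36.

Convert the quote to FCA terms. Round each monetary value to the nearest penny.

FCA price: GBP 141058.69

Not relevant to the conversion: export clearance — on the seller under both CIF and FCA; already in the CIF price and stays in the FCA price.
From CIF to FCA, the seller no longer bears: origin terminal, freight, insurance.
FCA price = 148191.08 − 120.95 − 6410.08 − 601.36 = 141058.69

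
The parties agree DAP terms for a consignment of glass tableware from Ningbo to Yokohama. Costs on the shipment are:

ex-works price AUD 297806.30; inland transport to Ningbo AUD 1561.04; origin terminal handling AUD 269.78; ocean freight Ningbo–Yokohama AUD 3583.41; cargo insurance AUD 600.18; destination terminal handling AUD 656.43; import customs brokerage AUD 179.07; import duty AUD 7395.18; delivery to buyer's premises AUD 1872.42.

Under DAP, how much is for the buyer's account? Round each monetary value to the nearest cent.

DAP: the seller bears all costs to the named destination except import duty and clearance.
Seller's account: goods 297806.30 + inland to port 1561.04 + origin terminal 269.78 + freight 3583.41 + insurance 600.18 + destination terminal 656.43 + delivery 1872.42 = 306349.56
Buyer's account: brokerage 179.07 + duty 7395.18 = 7574.25

Buyer's account: AUD 7574.25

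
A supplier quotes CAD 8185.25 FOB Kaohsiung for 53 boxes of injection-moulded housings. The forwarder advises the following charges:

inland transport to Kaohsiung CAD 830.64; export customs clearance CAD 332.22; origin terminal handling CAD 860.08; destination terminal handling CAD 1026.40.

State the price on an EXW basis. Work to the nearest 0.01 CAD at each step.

EXW price: CAD 6162.31

Not relevant to the conversion: destination terminal — on the buyer under both terms; not part of either seller's price.
From FOB to EXW, the seller no longer bears: inland to port, export clearance, origin terminal.
EXW price = 8185.25 − 830.64 − 332.22 − 860.08 = 6162.31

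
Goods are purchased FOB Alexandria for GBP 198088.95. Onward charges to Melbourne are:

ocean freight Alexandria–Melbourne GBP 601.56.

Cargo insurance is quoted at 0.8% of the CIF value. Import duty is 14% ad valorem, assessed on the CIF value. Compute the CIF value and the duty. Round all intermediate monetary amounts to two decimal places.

CIF value: GBP 200292.85; import duty: GBP 28041.00

Let C be the CIF value. C = FOB price + freight + 0.8% × C
C − 0.8% × C = 198088.95 + 601.56
0.992 × C = 198690.51
C = 198690.51 / 0.992 = 200292.85
Insurance premium = 0.8% × 200292.85 = 1602.34
Import duty = 200292.85 × 14% = 28041.00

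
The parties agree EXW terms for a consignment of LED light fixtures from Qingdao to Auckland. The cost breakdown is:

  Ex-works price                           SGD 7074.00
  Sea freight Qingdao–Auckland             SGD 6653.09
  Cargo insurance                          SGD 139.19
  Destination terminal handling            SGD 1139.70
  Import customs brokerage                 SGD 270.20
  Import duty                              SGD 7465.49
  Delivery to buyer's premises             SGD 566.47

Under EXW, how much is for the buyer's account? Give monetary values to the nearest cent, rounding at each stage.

Buyer's account: SGD 16234.14

EXW: the seller makes goods available at their premises; the buyer bears all onward costs.
Seller's account: goods 7074.00 = 7074.00
Buyer's account: freight 6653.09 + insurance 139.19 + destination terminal 1139.70 + brokerage 270.20 + duty 7465.49 + delivery 566.47 = 16234.14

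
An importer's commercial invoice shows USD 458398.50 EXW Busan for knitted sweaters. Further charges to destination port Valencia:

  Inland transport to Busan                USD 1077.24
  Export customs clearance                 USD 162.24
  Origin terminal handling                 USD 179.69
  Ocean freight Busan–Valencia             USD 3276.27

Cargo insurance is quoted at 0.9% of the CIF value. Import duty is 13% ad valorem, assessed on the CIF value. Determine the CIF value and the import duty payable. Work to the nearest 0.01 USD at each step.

CIF value: USD 467299.64; import duty: USD 60748.95

Let C be the CIF value. C = EXW price + pre-shipment costs + freight + 0.9% × C
C − 0.9% × C = 458398.50 + 1077.24 + 162.24 + 179.69 + 3276.27
0.991 × C = 463093.94
C = 463093.94 / 0.991 = 467299.64
Insurance premium = 0.9% × 467299.64 = 4205.70
Import duty = 467299.64 × 13% = 60748.95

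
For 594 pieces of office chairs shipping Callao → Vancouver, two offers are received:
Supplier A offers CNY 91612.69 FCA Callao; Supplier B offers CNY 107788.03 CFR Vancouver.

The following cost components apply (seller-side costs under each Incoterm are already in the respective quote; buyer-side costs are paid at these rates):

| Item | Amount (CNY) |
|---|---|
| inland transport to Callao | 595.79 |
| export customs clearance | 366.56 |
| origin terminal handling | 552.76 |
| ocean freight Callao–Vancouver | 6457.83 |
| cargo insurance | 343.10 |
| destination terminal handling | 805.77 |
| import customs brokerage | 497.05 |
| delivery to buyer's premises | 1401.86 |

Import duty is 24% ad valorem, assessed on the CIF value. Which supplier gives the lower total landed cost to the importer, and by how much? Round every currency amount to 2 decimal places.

Supplier A is cheaper by CNY 11364.29

Supplier A (FCA):
CIF value = FCA price + origin terminal + freight + insurance = 91612.69 + 552.76 + 6457.83 + 343.10 = 98966.38
Import duty = 98966.38 × 24% = 23751.93
Buyer bears (A): 552.76 + 6457.83 + 343.10 + 805.77 + 497.05 + 1401.86 = 10058.37
Landed cost (A) = invoice 91612.69 + 10058.37 + duty 23751.93 = 125422.99
Supplier B (CFR):
CIF value = CFR price + insurance = 107788.03 + 343.10 = 108131.13
Import duty = 108131.13 × 24% = 25951.47
Buyer bears (B): 343.10 + 805.77 + 497.05 + 1401.86 = 3047.78
Landed cost (B) = invoice 107788.03 + 3047.78 + duty 25951.47 = 136787.28
Difference = |125422.99 − 136787.28| = 11364.29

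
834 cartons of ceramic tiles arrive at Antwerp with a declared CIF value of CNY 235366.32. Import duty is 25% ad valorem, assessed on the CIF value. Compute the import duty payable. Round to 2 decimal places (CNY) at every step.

Import duty: CNY 58841.58

Import duty = 235366.32 × 25% = 58841.58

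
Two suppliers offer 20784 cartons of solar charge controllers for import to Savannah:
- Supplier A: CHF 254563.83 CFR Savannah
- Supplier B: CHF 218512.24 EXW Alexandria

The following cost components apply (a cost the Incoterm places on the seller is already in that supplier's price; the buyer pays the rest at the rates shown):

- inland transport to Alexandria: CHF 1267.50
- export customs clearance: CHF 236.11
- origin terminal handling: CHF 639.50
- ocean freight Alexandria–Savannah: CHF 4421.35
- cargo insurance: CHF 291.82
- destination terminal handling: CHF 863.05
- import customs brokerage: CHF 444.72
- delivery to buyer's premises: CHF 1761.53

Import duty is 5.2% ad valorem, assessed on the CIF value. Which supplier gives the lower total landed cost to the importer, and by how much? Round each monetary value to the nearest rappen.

Supplier B is cheaper by CHF 31020.46

Supplier A (CFR):
CIF value = CFR price + insurance = 254563.83 + 291.82 = 254855.65
Import duty = 254855.65 × 5.2% = 13252.49
Buyer bears (A): 291.82 + 863.05 + 444.72 + 1761.53 = 3361.12
Landed cost (A) = invoice 254563.83 + 3361.12 + duty 13252.49 = 271177.44
Supplier B (EXW):
CIF value = EXW price + inland to port + export clearance + origin terminal + freight + insurance = 218512.24 + 1267.50 + 236.11 + 639.50 + 4421.35 + 291.82 = 225368.52
Import duty = 225368.52 × 5.2% = 11719.16
Buyer bears (B): 1267.50 + 236.11 + 639.50 + 4421.35 + 291.82 + 863.05 + 444.72 + 1761.53 = 9925.58
Landed cost (B) = invoice 218512.24 + 9925.58 + duty 11719.16 = 240156.98
Difference = |271177.44 − 240156.98| = 31020.46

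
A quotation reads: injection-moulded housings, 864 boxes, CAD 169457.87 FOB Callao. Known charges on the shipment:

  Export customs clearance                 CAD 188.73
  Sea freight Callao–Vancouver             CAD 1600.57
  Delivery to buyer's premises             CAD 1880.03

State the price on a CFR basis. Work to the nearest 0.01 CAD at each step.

Not relevant to the conversion: export clearance — on the seller under both FOB and CFR; already in the FOB price and stays in the CFR price. delivery — on the buyer under both terms; not part of either seller's price.
From FOB to CFR, the seller additionally bears: freight.
CFR price = 169457.87 + 1600.57 = 171058.44

CFR price: CAD 171058.44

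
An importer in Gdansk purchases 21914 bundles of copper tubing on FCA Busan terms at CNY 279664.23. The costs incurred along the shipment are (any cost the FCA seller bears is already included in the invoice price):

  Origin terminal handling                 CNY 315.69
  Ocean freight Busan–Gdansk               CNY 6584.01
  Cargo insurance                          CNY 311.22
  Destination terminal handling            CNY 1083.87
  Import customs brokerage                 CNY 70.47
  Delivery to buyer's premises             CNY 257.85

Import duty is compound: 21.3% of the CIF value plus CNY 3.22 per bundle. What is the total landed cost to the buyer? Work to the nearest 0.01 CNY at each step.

FCA: the seller delivers export-cleared goods to the carrier; the buyer bears costs from that point.
CIF value = FCA price + origin terminal + freight + insurance = 279664.23 + 315.69 + 6584.01 + 311.22 = 286875.15
Ad valorem component: 286875.15 × 21.3% = 61104.41
Specific component: 21914 × 3.22 = 70563.08
Import duty = 61104.41 + 70563.08 = 131667.49
Buyer bears: origin terminal 315.69 + freight 6584.01 + insurance 311.22 + destination terminal 1083.87 + brokerage 70.47 + delivery 257.85 + duty 131667.49 = 140290.60
Landed cost = invoice 279664.23 + 140290.60 = 419954.83

Total landed cost: CNY 419954.83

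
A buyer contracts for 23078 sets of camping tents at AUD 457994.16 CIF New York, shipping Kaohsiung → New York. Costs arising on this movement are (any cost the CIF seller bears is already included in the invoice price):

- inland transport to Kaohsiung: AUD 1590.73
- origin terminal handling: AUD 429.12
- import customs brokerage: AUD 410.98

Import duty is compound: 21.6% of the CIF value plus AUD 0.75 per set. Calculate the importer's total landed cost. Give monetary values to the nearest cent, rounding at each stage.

Total landed cost: AUD 574640.38

CIF: the seller pays costs through ocean freight and marine insurance to the destination port.
Already in the invoice (seller's account under CIF): inland to port, origin terminal — exclude.
The CIF price already equals the CIF value: 457994.16
Ad valorem component: 457994.16 × 21.6% = 98926.74
Specific component: 23078 × 0.75 = 17308.50
Import duty = 98926.74 + 17308.50 = 116235.24
Buyer bears: brokerage 410.98 + duty 116235.24 = 116646.22
Landed cost = invoice 457994.16 + 116646.22 = 574640.38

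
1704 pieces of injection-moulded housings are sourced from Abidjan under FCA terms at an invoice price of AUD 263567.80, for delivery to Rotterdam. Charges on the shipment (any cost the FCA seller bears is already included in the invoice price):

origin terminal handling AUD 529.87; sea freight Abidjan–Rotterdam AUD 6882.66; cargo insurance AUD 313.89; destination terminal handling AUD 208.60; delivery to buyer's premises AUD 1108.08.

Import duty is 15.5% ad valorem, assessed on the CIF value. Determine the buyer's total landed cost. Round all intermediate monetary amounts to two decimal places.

FCA: the seller delivers export-cleared goods to the carrier; the buyer bears costs from that point.
CIF value = FCA price + origin terminal + freight + insurance = 263567.80 + 529.87 + 6882.66 + 313.89 = 271294.22
Import duty = 271294.22 × 15.5% = 42050.60
Buyer bears: origin terminal 529.87 + freight 6882.66 + insurance 313.89 + destination terminal 208.60 + delivery 1108.08 + duty 42050.60 = 51093.70
Landed cost = invoice 263567.80 + 51093.70 = 314661.50

Total landed cost: AUD 314661.50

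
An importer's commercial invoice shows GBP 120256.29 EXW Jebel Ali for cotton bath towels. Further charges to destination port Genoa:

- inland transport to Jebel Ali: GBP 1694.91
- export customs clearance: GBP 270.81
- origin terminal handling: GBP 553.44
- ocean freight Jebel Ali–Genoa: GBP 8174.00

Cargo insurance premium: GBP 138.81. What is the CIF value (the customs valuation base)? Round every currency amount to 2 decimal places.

CIF value: GBP 131088.26

CIF = EXW price + pre-shipment costs + freight + insurance
CIF = 120256.29 + 1694.91 + 270.81 + 553.44 + 8174.00 + 138.81 = 131088.26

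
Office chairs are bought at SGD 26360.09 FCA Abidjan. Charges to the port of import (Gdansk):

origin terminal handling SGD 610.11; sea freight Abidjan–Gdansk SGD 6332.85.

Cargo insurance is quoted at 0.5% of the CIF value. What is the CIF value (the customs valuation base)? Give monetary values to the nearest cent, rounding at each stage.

Let C be the CIF value. C = FCA price + pre-shipment costs + freight + 0.5% × C
C − 0.5% × C = 26360.09 + 610.11 + 6332.85
0.995 × C = 33303.05
C = 33303.05 / 0.995 = 33470.40
Insurance premium = 0.5% × 33470.40 = 167.35

CIF value: SGD 33470.40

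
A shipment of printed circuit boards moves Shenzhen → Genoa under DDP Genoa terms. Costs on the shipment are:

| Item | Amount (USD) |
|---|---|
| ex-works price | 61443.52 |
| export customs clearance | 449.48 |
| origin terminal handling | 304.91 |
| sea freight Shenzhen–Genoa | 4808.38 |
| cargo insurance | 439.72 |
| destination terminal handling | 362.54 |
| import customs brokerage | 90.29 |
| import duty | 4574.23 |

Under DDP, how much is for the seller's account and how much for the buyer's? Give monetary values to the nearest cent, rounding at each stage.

Seller: USD 72473.07; buyer: USD 0.00

DDP: the seller bears all costs including import duty.
Seller's account: goods 61443.52 + export clearance 449.48 + origin terminal 304.91 + freight 4808.38 + insurance 439.72 + destination terminal 362.54 + brokerage 90.29 + duty 4574.23 = 72473.07
Buyer's account: 0.00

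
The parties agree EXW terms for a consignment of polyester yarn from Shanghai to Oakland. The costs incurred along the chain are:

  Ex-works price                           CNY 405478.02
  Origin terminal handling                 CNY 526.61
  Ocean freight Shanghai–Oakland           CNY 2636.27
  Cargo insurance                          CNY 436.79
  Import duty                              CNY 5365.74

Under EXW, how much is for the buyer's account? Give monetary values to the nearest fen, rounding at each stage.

EXW: the seller makes goods available at their premises; the buyer bears all onward costs.
Seller's account: goods 405478.02 = 405478.02
Buyer's account: origin terminal 526.61 + freight 2636.27 + insurance 436.79 + duty 5365.74 = 8965.41

Buyer's account: CNY 8965.41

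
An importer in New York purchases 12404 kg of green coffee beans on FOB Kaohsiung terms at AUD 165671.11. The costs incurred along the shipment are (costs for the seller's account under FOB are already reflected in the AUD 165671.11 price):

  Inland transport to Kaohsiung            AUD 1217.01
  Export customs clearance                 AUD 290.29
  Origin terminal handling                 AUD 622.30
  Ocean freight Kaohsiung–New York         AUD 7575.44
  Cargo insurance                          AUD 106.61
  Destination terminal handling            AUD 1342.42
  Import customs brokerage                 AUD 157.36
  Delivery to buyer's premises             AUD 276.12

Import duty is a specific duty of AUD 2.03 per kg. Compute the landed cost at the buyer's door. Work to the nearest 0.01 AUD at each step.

FOB: the seller bears costs until goods are on board at the origin port; the buyer bears freight, insurance and all costs thereafter.
Already in the invoice (seller's account under FOB): inland to port, export clearance, origin terminal — exclude.
CIF value = FOB price + freight + insurance = 165671.11 + 7575.44 + 106.61 = 173353.16
Import duty = 12404 × 2.03 = 25180.12
Buyer bears: freight 7575.44 + insurance 106.61 + destination terminal 1342.42 + brokerage 157.36 + delivery 276.12 + duty 25180.12 = 34638.07
Landed cost = invoice 165671.11 + 34638.07 = 200309.18

Total landed cost: AUD 200309.18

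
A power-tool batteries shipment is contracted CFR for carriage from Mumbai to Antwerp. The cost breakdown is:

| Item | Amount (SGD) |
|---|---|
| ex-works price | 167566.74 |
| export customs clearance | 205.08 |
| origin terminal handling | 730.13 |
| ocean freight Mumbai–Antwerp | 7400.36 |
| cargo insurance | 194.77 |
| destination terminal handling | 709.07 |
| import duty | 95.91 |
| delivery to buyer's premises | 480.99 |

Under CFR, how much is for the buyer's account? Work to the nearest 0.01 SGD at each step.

CFR: the seller pays costs through ocean freight to the destination port, but not insurance.
Seller's account: goods 167566.74 + export clearance 205.08 + origin terminal 730.13 + freight 7400.36 = 175902.31
Buyer's account: insurance 194.77 + destination terminal 709.07 + duty 95.91 + delivery 480.99 = 1480.74

Buyer's account: SGD 1480.74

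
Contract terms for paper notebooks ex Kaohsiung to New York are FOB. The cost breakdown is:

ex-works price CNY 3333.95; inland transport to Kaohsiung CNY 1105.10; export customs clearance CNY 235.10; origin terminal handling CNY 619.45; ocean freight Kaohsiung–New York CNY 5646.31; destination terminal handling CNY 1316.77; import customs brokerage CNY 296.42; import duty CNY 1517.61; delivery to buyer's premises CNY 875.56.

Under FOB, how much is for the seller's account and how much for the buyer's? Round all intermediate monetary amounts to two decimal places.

FOB: the seller bears costs until goods are on board at the origin port; the buyer bears freight, insurance and all costs thereafter.
Seller's account: goods 3333.95 + inland to port 1105.10 + export clearance 235.10 + origin terminal 619.45 = 5293.60
Buyer's account: freight 5646.31 + destination terminal 1316.77 + brokerage 296.42 + duty 1517.61 + delivery 875.56 = 9652.67

Seller: CNY 5293.60; buyer: CNY 9652.67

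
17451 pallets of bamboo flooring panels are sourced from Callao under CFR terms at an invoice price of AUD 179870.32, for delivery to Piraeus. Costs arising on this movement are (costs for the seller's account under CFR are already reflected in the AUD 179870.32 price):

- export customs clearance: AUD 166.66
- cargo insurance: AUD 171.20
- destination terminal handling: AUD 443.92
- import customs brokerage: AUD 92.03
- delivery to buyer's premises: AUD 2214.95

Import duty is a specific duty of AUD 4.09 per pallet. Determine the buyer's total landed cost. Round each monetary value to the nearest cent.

CFR: the seller pays costs through ocean freight to the destination port, but not insurance.
Already in the invoice (seller's account under CFR): export clearance — exclude.
CIF value = CFR price + insurance = 179870.32 + 171.20 = 180041.52
Import duty = 17451 × 4.09 = 71374.59
Buyer bears: insurance 171.20 + destination terminal 443.92 + brokerage 92.03 + delivery 2214.95 + duty 71374.59 = 74296.69
Landed cost = invoice 179870.32 + 74296.69 = 254167.01

Total landed cost: AUD 254167.01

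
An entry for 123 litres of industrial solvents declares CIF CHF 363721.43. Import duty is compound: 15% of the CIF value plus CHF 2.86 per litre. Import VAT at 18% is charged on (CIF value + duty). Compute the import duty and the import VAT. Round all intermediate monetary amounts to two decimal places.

Import duty: CHF 54909.99; import VAT: CHF 75353.66

Ad valorem component: 363721.43 × 15% = 54558.21
Specific component: 123 × 2.86 = 351.78
Import duty = 54558.21 + 351.78 = 54909.99
VAT base = CIF + duty = 363721.43 + 54909.99 = 418631.42
Import VAT = 418631.42 × 18% = 75353.66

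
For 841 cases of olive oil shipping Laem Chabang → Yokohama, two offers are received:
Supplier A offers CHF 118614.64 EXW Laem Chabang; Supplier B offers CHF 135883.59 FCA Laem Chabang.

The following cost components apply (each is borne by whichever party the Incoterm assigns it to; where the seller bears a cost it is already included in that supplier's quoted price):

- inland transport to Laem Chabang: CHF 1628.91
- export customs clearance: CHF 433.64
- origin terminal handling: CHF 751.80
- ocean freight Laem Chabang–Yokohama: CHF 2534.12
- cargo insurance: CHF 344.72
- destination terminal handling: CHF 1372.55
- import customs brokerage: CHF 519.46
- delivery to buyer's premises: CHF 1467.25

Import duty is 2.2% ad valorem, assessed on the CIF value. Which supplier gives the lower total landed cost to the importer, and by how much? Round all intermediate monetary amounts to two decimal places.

Supplier A is cheaper by CHF 15540.94

Supplier A (EXW):
CIF value = EXW price + inland to port + export clearance + origin terminal + freight + insurance = 118614.64 + 1628.91 + 433.64 + 751.80 + 2534.12 + 344.72 = 124307.83
Import duty = 124307.83 × 2.2% = 2734.77
Buyer bears (A): 1628.91 + 433.64 + 751.80 + 2534.12 + 344.72 + 1372.55 + 519.46 + 1467.25 = 9052.45
Landed cost (A) = invoice 118614.64 + 9052.45 + duty 2734.77 = 130401.86
Supplier B (FCA):
CIF value = FCA price + origin terminal + freight + insurance = 135883.59 + 751.80 + 2534.12 + 344.72 = 139514.23
Import duty = 139514.23 × 2.2% = 3069.31
Buyer bears (B): 751.80 + 2534.12 + 344.72 + 1372.55 + 519.46 + 1467.25 = 6989.90
Landed cost (B) = invoice 135883.59 + 6989.90 + duty 3069.31 = 145942.80
Difference = |130401.86 − 145942.80| = 15540.94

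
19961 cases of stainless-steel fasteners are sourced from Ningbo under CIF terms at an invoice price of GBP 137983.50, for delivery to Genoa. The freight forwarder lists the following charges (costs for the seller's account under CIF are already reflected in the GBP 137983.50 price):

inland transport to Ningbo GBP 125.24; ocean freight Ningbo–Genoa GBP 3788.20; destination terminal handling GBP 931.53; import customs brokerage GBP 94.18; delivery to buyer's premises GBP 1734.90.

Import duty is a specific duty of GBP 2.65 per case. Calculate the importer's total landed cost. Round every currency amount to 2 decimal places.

Total landed cost: GBP 193640.76

CIF: the seller pays costs through ocean freight and marine insurance to the destination port.
Already in the invoice (seller's account under CIF): inland to port, freight — exclude.
The CIF price already equals the CIF value: 137983.50
Import duty = 19961 × 2.65 = 52896.65
Buyer bears: destination terminal 931.53 + brokerage 94.18 + delivery 1734.90 + duty 52896.65 = 55657.26
Landed cost = invoice 137983.50 + 55657.26 = 193640.76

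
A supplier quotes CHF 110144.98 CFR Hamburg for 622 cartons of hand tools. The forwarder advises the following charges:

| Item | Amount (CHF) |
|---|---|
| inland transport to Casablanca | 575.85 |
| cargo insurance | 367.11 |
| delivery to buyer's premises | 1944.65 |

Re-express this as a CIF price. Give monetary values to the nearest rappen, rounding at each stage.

CIF price: CHF 110512.09

Not relevant to the conversion: inland to port — on the seller under both CFR and CIF; already in the CFR price and stays in the CIF price. delivery — on the buyer under both terms; not part of either seller's price.
From CFR to CIF, the seller additionally bears: insurance.
CIF price = 110144.98 + 367.11 = 110512.09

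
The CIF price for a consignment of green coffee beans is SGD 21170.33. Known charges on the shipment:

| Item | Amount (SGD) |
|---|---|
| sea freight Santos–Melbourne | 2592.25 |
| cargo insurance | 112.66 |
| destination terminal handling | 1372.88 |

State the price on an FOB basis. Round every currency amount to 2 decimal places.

FOB price: SGD 18465.42

Not relevant to the conversion: destination terminal — on the buyer under both terms; not part of either seller's price.
From CIF to FOB, the seller no longer bears: freight, insurance.
FOB price = 21170.33 − 2592.25 − 112.66 = 18465.42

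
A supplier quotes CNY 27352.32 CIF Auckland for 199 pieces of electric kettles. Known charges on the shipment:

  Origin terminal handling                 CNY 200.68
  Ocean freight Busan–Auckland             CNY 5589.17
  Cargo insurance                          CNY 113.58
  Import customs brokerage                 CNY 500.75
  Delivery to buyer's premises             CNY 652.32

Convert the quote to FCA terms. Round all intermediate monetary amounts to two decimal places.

Not relevant to the conversion: brokerage, delivery — on the buyer under both terms; not part of either seller's price.
From CIF to FCA, the seller no longer bears: origin terminal, freight, insurance.
FCA price = 27352.32 − 200.68 − 5589.17 − 113.58 = 21448.89

FCA price: CNY 21448.89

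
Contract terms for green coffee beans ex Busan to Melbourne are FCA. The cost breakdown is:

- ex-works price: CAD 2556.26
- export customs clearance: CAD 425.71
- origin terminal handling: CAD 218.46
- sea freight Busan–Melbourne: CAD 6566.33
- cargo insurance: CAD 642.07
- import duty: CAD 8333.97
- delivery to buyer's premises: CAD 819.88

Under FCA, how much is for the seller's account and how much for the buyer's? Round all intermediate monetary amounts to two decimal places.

Seller: CAD 2981.97; buyer: CAD 16580.71

FCA: the seller delivers export-cleared goods to the carrier; the buyer bears costs from that point.
Seller's account: goods 2556.26 + export clearance 425.71 = 2981.97
Buyer's account: origin terminal 218.46 + freight 6566.33 + insurance 642.07 + duty 8333.97 + delivery 819.88 = 16580.71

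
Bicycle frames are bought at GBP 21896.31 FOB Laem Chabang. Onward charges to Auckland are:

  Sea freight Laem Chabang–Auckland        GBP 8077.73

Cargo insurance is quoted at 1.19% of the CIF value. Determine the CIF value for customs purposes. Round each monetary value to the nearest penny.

CIF value: GBP 30335.03

Let C be the CIF value. C = FOB price + freight + 1.19% × C
C − 1.19% × C = 21896.31 + 8077.73
0.9881 × C = 29974.04
C = 29974.04 / 0.9881 = 30335.03
Insurance premium = 1.19% × 30335.03 = 360.99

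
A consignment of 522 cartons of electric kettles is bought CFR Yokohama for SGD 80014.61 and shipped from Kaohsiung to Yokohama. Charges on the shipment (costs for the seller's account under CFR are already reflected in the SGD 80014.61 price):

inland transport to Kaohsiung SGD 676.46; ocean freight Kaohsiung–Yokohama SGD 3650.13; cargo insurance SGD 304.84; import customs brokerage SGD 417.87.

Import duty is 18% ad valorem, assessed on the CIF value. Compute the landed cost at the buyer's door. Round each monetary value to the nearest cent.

Total landed cost: SGD 95194.82

CFR: the seller pays costs through ocean freight to the destination port, but not insurance.
Already in the invoice (seller's account under CFR): inland to port, freight — exclude.
CIF value = CFR price + insurance = 80014.61 + 304.84 = 80319.45
Import duty = 80319.45 × 18% = 14457.50
Buyer bears: insurance 304.84 + brokerage 417.87 + duty 14457.50 = 15180.21
Landed cost = invoice 80014.61 + 15180.21 = 95194.82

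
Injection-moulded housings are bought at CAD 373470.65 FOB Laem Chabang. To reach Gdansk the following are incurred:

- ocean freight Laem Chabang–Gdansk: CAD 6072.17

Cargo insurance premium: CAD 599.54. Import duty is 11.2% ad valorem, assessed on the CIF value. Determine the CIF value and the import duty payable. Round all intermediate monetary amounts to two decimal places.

CIF = FOB price + freight + insurance
CIF = 373470.65 + 6072.17 + 599.54 = 380142.36
Import duty = 380142.36 × 11.2% = 42575.94

CIF value: CAD 380142.36; import duty: CAD 42575.94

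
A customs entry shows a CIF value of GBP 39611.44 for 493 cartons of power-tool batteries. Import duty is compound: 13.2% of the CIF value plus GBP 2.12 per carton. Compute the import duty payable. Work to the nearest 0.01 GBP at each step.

Ad valorem component: 39611.44 × 13.2% = 5228.71
Specific component: 493 × 2.12 = 1045.16
Import duty = 5228.71 + 1045.16 = 6273.87

Import duty: GBP 6273.87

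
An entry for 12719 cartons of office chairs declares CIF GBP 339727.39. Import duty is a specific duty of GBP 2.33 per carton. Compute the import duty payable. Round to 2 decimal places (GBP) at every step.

Import duty = 12719 × 2.33 = 29635.27

Import duty: GBP 29635.27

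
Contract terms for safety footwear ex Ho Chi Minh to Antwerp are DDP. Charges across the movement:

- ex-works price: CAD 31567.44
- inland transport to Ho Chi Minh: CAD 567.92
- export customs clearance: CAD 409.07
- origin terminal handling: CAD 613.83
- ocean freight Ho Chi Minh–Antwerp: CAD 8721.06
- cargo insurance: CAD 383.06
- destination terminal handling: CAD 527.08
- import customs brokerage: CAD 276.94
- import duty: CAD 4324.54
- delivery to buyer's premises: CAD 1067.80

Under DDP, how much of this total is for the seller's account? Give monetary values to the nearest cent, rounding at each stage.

Seller's account: CAD 48458.74

DDP: the seller bears all costs including import duty.
Seller's account: goods 31567.44 + inland to port 567.92 + export clearance 409.07 + origin terminal 613.83 + freight 8721.06 + insurance 383.06 + destination terminal 527.08 + brokerage 276.94 + duty 4324.54 + delivery 1067.80 = 48458.74
Buyer's account: 0.00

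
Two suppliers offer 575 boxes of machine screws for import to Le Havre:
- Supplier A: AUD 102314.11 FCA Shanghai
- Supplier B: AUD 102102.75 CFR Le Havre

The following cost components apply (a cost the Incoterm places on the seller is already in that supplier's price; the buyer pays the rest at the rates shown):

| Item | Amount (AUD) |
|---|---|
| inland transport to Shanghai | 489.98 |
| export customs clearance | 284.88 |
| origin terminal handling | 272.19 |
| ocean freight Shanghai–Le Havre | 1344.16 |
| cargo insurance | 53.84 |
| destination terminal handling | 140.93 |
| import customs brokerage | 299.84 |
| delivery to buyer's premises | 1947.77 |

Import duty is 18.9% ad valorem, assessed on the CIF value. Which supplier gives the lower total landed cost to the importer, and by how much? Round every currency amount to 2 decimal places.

Supplier B is cheaper by AUD 2173.14

Supplier A (FCA):
CIF value = FCA price + origin terminal + freight + insurance = 102314.11 + 272.19 + 1344.16 + 53.84 = 103984.30
Import duty = 103984.30 × 18.9% = 19653.03
Buyer bears (A): 272.19 + 1344.16 + 53.84 + 140.93 + 299.84 + 1947.77 = 4058.73
Landed cost (A) = invoice 102314.11 + 4058.73 + duty 19653.03 = 126025.87
Supplier B (CFR):
CIF value = CFR price + insurance = 102102.75 + 53.84 = 102156.59
Import duty = 102156.59 × 18.9% = 19307.60
Buyer bears (B): 53.84 + 140.93 + 299.84 + 1947.77 = 2442.38
Landed cost (B) = invoice 102102.75 + 2442.38 + duty 19307.60 = 123852.73
Difference = |126025.87 − 123852.73| = 2173.14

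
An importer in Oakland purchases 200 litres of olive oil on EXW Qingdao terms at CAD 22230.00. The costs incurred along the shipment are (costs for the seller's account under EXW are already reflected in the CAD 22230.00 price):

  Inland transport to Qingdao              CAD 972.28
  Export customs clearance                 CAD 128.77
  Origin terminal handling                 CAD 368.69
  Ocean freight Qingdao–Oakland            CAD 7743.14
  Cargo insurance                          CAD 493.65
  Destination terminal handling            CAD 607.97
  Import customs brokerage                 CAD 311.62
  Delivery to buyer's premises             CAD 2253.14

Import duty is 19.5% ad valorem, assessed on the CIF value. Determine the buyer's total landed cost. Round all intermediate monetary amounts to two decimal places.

EXW: the seller makes goods available at their premises; the buyer bears all onward costs.
CIF value = EXW price + inland to port + export clearance + origin terminal + freight + insurance = 22230.00 + 972.28 + 128.77 + 368.69 + 7743.14 + 493.65 = 31936.53
Import duty = 31936.53 × 19.5% = 6227.62
Buyer bears: inland to port 972.28 + export clearance 128.77 + origin terminal 368.69 + freight 7743.14 + insurance 493.65 + destination terminal 607.97 + brokerage 311.62 + delivery 2253.14 + duty 6227.62 = 19106.88
Landed cost = invoice 22230.00 + 19106.88 = 41336.88

Total landed cost: CAD 41336.88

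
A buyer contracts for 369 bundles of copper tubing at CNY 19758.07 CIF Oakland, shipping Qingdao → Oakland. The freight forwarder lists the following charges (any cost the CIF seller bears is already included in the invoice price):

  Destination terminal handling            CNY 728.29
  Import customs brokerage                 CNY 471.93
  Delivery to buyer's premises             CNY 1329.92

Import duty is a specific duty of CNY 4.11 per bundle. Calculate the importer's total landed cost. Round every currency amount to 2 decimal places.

CIF: the seller pays costs through ocean freight and marine insurance to the destination port.
The CIF price already equals the CIF value: 19758.07
Import duty = 369 × 4.11 = 1516.59
Buyer bears: destination terminal 728.29 + brokerage 471.93 + delivery 1329.92 + duty 1516.59 = 4046.73
Landed cost = invoice 19758.07 + 4046.73 = 23804.80

Total landed cost: CNY 23804.80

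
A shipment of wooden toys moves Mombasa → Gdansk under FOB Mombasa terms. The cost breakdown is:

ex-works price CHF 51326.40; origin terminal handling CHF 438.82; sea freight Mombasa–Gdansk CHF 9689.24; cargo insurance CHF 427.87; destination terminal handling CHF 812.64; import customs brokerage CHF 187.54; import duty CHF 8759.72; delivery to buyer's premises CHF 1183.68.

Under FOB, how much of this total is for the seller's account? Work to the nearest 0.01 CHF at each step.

Seller's account: CHF 51765.22

FOB: the seller bears costs until goods are on board at the origin port; the buyer bears freight, insurance and all costs thereafter.
Seller's account: goods 51326.40 + origin terminal 438.82 = 51765.22
Buyer's account: freight 9689.24 + insurance 427.87 + destination terminal 812.64 + brokerage 187.54 + duty 8759.72 + delivery 1183.68 = 21060.69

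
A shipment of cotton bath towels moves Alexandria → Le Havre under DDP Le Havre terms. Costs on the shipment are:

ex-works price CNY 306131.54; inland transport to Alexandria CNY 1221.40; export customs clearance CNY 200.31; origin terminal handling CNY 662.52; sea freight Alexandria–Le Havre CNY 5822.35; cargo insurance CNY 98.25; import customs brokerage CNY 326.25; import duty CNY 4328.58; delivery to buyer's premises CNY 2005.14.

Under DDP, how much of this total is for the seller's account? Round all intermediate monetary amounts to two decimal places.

Seller's account: CNY 320796.34

DDP: the seller bears all costs including import duty.
Seller's account: goods 306131.54 + inland to port 1221.40 + export clearance 200.31 + origin terminal 662.52 + freight 5822.35 + insurance 98.25 + brokerage 326.25 + duty 4328.58 + delivery 2005.14 = 320796.34
Buyer's account: 0.00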